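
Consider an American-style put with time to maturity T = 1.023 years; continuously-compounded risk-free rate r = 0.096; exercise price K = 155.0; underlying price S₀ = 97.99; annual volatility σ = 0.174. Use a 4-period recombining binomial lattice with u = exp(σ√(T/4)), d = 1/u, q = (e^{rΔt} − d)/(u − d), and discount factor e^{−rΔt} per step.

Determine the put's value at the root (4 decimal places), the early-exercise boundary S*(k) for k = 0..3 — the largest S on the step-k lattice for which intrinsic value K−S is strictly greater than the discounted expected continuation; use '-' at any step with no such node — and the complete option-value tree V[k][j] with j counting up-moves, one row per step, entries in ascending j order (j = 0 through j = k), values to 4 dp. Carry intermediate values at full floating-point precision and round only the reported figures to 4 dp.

Δt=0.25575  u=1.09198  d=0.91577  q=0.61907  discount=0.97575
step 4 (expiry): payoffs max(K−S,0) = 86.0842 72.8230 57.0100 38.1542 15.6701
step 3: (k=3,j=0): S=75.2549, (K−S)⁺=79.7451, hold=75.9859 ⇒ V=79.7451 exercise | (k=3,j=1): S=89.7359, (K−S)⁺=65.2641, hold=61.5049 ⇒ V=65.2641 exercise | (k=3,j=2): S=107.0034, (K−S)⁺=47.9966, hold=44.2374 ⇒ V=47.9966 exercise | (k=3,j=3): S=127.5936, (K−S)⁺=27.4064, hold=23.6472 ⇒ V=27.4064 exercise  boundary S*=127.5936
step 2: (k=2,j=0): S=82.1770, (K−S)⁺=72.8230, hold=69.0637 ⇒ V=72.8230 exercise | (k=2,j=1): S=97.9900, (K−S)⁺=57.0100, hold=53.2508 ⇒ V=57.0100 exercise | (k=2,j=2): S=116.8458, (K−S)⁺=38.1542, hold=34.3950 ⇒ V=38.1542 exercise  boundary S*=116.8458
step 1: (k=1,j=0): S=89.7359, (K−S)⁺=65.2641, hold=61.5049 ⇒ V=65.2641 exercise | (k=1,j=1): S=107.0034, (K−S)⁺=47.9966, hold=44.2374 ⇒ V=47.9966 exercise  boundary S*=107.0034
step 0: (k=0,j=0): S=97.9900, (K−S)⁺=57.0100, hold=53.2508 ⇒ V=57.0100 exercise  boundary S*=97.9900

price = 57.0100
boundary = 97.9900 107.0034 116.8458 127.5936
tree:
57.0100
65.2641 47.9966
72.8230 57.0100 38.1542
79.7451 65.2641 47.9966 27.4064
86.0842 72.8230 57.0100 38.1542 15.6701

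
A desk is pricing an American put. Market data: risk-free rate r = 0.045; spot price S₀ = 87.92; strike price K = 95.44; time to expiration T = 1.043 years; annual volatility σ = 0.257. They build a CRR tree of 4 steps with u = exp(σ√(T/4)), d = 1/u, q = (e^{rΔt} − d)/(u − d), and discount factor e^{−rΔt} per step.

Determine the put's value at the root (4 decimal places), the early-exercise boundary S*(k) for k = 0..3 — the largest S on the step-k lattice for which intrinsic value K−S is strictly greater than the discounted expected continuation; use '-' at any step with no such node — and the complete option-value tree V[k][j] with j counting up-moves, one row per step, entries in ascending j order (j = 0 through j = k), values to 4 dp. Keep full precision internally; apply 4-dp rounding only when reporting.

price = 12.1276
boundary = - - 67.6238 77.1070
tree:
12.1276
18.8170 6.0334
27.8162 10.6761 1.7487
36.1331 18.3330 3.6264 0.0000
43.4271 27.8162 7.5200 0.0000 0.0000

params: Δt=0.26075 u=1.14023 d=0.87701 q=0.51208 e^(-rΔt)=0.98833
t_4 payoffs: 43.4271 27.8162 7.5200 0.0000 0.0000
t_3: node(3,0) S=59.3069 payoff=36.1331 vs cont=35.0197 → 36.1331 [stop]  node(3,1) S=77.1070 payoff=18.3330 vs cont=17.2197 → 18.3330 [stop]  node(3,2) S=100.2494 payoff=0.0000 vs cont=3.6264 → 3.6264 [wait]  node(3,3) S=130.3376 payoff=0.0000 vs cont=0.0000 → 0.0000 [wait]  ⇒ S*(3)=77.1070
t_2: node(2,0) S=67.6238 payoff=27.8162 vs cont=26.7029 → 27.8162 [stop]  node(2,1) S=87.9200 payoff=7.5200 vs cont=10.6761 → 10.6761 [wait]  node(2,2) S=114.3078 payoff=0.0000 vs cont=1.7487 → 1.7487 [wait]  ⇒ S*(2)=67.6238
t_1: node(1,0) S=77.1070 payoff=18.3330 vs cont=18.8170 → 18.8170 [wait]  node(1,1) S=100.2494 payoff=0.0000 vs cont=6.0334 → 6.0334 [wait]  ⇒ S*(1)=-
t_0: node(0,0) S=87.9200 payoff=7.5200 vs cont=12.1276 → 12.1276 [wait]  ⇒ S*(0)=-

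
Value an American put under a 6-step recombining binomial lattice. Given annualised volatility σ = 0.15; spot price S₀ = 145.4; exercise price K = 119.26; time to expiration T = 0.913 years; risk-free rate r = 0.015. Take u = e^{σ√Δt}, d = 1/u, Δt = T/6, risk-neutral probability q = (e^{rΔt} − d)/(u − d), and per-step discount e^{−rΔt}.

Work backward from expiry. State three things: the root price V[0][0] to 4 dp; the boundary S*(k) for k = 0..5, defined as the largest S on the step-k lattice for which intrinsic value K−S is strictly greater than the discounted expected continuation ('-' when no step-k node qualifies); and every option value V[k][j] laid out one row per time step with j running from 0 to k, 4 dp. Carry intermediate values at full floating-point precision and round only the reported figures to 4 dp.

params: Δt=0.15217 u=1.06026 d=0.94317 q=0.50489 e^(-rΔt)=0.99772
t_6 payoffs: 16.9086 4.2019 0.0000 0.0000 0.0000 0.0000 0.0000
t_5: node(5,0) S=108.5189 payoff=10.7411 vs cont=10.4692 → 10.7411 [stop]  node(5,1) S=121.9913 payoff=0.0000 vs cont=2.0756 → 2.0756 [wait]  node(5,2) S=137.1364 payoff=0.0000 vs cont=0.0000 → 0.0000 [wait]  node(5,3) S=154.1616 payoff=0.0000 vs cont=0.0000 → 0.0000 [wait]  node(5,4) S=173.3005 payoff=0.0000 vs cont=0.0000 → 0.0000 [wait]  node(5,5) S=194.8154 payoff=0.0000 vs cont=0.0000 → 0.0000 [wait]  ⇒ S*(5)=108.5189
t_4: node(4,0) S=115.0581 payoff=4.2019 vs cont=6.3515 → 6.3515 [wait]  node(4,1) S=129.3424 payoff=0.0000 vs cont=1.0253 → 1.0253 [wait]  node(4,2) S=145.4000 payoff=0.0000 vs cont=0.0000 → 0.0000 [wait]  node(4,3) S=163.4512 payoff=0.0000 vs cont=0.0000 → 0.0000 [wait]  node(4,4) S=183.7433 payoff=0.0000 vs cont=0.0000 → 0.0000 [wait]  ⇒ S*(4)=-
t_3: node(3,0) S=121.9913 payoff=0.0000 vs cont=3.6540 → 3.6540 [wait]  node(3,1) S=137.1364 payoff=0.0000 vs cont=0.5065 → 0.5065 [wait]  node(3,2) S=154.1616 payoff=0.0000 vs cont=0.0000 → 0.0000 [wait]  node(3,3) S=173.3005 payoff=0.0000 vs cont=0.0000 → 0.0000 [wait]  ⇒ S*(3)=-
t_2: node(2,0) S=129.3424 payoff=0.0000 vs cont=2.0601 → 2.0601 [wait]  node(2,1) S=145.4000 payoff=0.0000 vs cont=0.2502 → 0.2502 [wait]  node(2,2) S=163.4512 payoff=0.0000 vs cont=0.0000 → 0.0000 [wait]  ⇒ S*(2)=-
t_1: node(1,0) S=137.1364 payoff=0.0000 vs cont=1.1437 → 1.1437 [wait]  node(1,1) S=154.1616 payoff=0.0000 vs cont=0.1236 → 0.1236 [wait]  ⇒ S*(1)=-
t_0: node(0,0) S=145.4000 payoff=0.0000 vs cont=0.6272 → 0.6272 [wait]  ⇒ S*(0)=-

price = 0.6272
boundary = - - - - - 108.5189
tree:
0.6272
1.1437 0.1236
2.0601 0.2502 0.0000
3.6540 0.5065 0.0000 0.0000
6.3515 1.0253 0.0000 0.0000 0.0000
10.7411 2.0756 0.0000 0.0000 0.0000 0.0000
16.9086 4.2019 0.0000 0.0000 0.0000 0.0000 0.0000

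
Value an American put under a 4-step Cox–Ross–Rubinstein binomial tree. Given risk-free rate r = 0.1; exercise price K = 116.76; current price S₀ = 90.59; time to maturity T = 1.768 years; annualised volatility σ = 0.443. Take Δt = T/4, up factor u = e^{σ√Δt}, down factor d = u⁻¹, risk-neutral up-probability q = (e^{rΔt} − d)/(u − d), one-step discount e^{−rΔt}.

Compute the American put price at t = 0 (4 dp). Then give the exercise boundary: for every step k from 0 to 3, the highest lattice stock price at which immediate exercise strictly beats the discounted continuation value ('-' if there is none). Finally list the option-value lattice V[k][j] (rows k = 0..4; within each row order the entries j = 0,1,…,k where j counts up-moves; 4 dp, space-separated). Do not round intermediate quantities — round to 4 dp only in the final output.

params: Δt=0.44200 u=1.34248 d=0.74489 q=0.50252 e^(-rΔt)=0.95676
t_4 payoffs: 88.8701 66.4953 26.1700 0.0000 0.0000
t_3: node(3,0) S=37.4416 payoff=79.3184 vs cont=74.2700 → 79.3184 [stop]  node(3,1) S=67.4795 payoff=49.2805 vs cont=44.2321 → 49.2805 [stop]  node(3,2) S=121.6154 payoff=0.0000 vs cont=12.4561 → 12.4561 [wait]  node(3,3) S=219.1823 payoff=0.0000 vs cont=0.0000 → 0.0000 [wait]  ⇒ S*(3)=67.4795
t_2: node(2,0) S=50.2647 payoff=66.4953 vs cont=61.4469 → 66.4953 [stop]  node(2,1) S=90.5900 payoff=26.1700 vs cont=29.4449 → 29.4449 [wait]  node(2,2) S=163.2665 payoff=0.0000 vs cont=5.9288 → 5.9288 [wait]  ⇒ S*(2)=50.2647
t_1: node(1,0) S=67.4795 payoff=49.2805 vs cont=45.8066 → 49.2805 [stop]  node(1,1) S=121.6154 payoff=0.0000 vs cont=16.8654 → 16.8654 [wait]  ⇒ S*(1)=67.4795
t_0: node(0,0) S=90.5900 payoff=26.1700 vs cont=31.5648 → 31.5648 [wait]  ⇒ S*(0)=-

price = 31.5648
boundary = - 67.4795 50.2647 67.4795
tree:
31.5648
49.2805 16.8654
66.4953 29.4449 5.9288
79.3184 49.2805 12.4561 0.0000
88.8701 66.4953 26.1700 0.0000 0.0000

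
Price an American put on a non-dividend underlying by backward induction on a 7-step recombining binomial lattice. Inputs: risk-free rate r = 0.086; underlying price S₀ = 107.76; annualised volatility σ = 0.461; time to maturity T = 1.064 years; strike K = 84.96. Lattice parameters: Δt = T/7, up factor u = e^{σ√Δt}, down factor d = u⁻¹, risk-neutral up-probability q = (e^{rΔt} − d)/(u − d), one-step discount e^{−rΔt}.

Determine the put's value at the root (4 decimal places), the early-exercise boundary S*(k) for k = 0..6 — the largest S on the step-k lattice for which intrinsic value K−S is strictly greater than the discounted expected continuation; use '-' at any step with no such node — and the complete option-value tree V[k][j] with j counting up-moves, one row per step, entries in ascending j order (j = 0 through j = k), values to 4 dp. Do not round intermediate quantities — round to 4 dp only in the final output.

price = 6.4351
boundary = - - - - 52.5089 62.8477 52.5089
tree:
6.4351
10.1480 2.7675
15.5480 4.8349 0.7036
22.9788 8.2794 1.4020 0.0000
32.4511 13.7977 2.7940 0.0000 0.0000
41.0891 22.1123 5.5680 0.0000 0.0000 0.0000
48.3060 32.4511 11.0960 0.0000 0.0000 0.0000 0.0000
54.3358 41.0891 22.1123 0.0000 0.0000 0.0000 0.0000 0.0000

Δt=0.15200  u=1.19690  d=0.83550  q=0.49160  discount=0.98701
step 7 (expiry): payoffs max(K−S,0) = 54.3358 41.0891 22.1123 0.0000 0.0000 0.0000 0.0000 0.0000
step 6: (k=6,j=0): S=36.6540, (K−S)⁺=48.3060, hold=47.2027 ⇒ V=48.3060 exercise | (k=6,j=1): S=52.5089, (K−S)⁺=32.4511, hold=31.3477 ⇒ V=32.4511 exercise | (k=6,j=2): S=75.2221, (K−S)⁺=9.7379, hold=11.0960 ⇒ V=11.0960 continue | (k=6,j=3): S=107.7600, (K−S)⁺=0.0000, hold=0.0000 ⇒ V=0.0000 continue | (k=6,j=4): S=154.3725, (K−S)⁺=0.0000, hold=0.0000 ⇒ V=0.0000 continue | (k=6,j=5): S=221.1475, (K−S)⁺=0.0000, hold=0.0000 ⇒ V=0.0000 continue | (k=6,j=6): S=316.8067, (K−S)⁺=0.0000, hold=0.0000 ⇒ V=0.0000 continue  boundary S*=52.5089
step 5: (k=5,j=0): S=43.8709, (K−S)⁺=41.0891, hold=39.9857 ⇒ V=41.0891 exercise | (k=5,j=1): S=62.8477, (K−S)⁺=22.1123, hold=21.6679 ⇒ V=22.1123 exercise | (k=5,j=2): S=90.0329, (K−S)⁺=0.0000, hold=5.5680 ⇒ V=5.5680 continue | (k=5,j=3): S=128.9774, (K−S)⁺=0.0000, hold=0.0000 ⇒ V=0.0000 continue | (k=5,j=4): S=184.7677, (K−S)⁺=0.0000, hold=0.0000 ⇒ V=0.0000 continue | (k=5,j=5): S=264.6904, (K−S)⁺=0.0000, hold=0.0000 ⇒ V=0.0000 continue  boundary S*=62.8477
step 4: (k=4,j=0): S=52.5089, (K−S)⁺=32.4511, hold=31.3477 ⇒ V=32.4511 exercise | (k=4,j=1): S=75.2221, (K−S)⁺=9.7379, hold=13.7977 ⇒ V=13.7977 continue | (k=4,j=2): S=107.7600, (K−S)⁺=0.0000, hold=2.7940 ⇒ V=2.7940 continue | (k=4,j=3): S=154.3725, (K−S)⁺=0.0000, hold=0.0000 ⇒ V=0.0000 continue | (k=4,j=4): S=221.1475, (K−S)⁺=0.0000, hold=0.0000 ⇒ V=0.0000 continue  boundary S*=52.5089
step 3: (k=3,j=0): S=62.8477, (K−S)⁺=22.1123, hold=22.9788 ⇒ V=22.9788 continue | (k=3,j=1): S=90.0329, (K−S)⁺=0.0000, hold=8.2794 ⇒ V=8.2794 continue | (k=3,j=2): S=128.9774, (K−S)⁺=0.0000, hold=1.4020 ⇒ V=1.4020 continue | (k=3,j=3): S=184.7677, (K−S)⁺=0.0000, hold=0.0000 ⇒ V=0.0000 continue  boundary S*=-
step 2: (k=2,j=0): S=75.2221, (K−S)⁺=9.7379, hold=15.5480 ⇒ V=15.5480 continue | (k=2,j=1): S=107.7600, (K−S)⁺=0.0000, hold=4.8349 ⇒ V=4.8349 continue | (k=2,j=2): S=154.3725, (K−S)⁺=0.0000, hold=0.7036 ⇒ V=0.7036 continue  boundary S*=-
step 1: (k=1,j=0): S=90.0329, (K−S)⁺=0.0000, hold=10.1480 ⇒ V=10.1480 continue | (k=1,j=1): S=128.9774, (K−S)⁺=0.0000, hold=2.7675 ⇒ V=2.7675 continue  boundary S*=-
step 0: (k=0,j=0): S=107.7600, (K−S)⁺=0.0000, hold=6.4351 ⇒ V=6.4351 continue  boundary S*=-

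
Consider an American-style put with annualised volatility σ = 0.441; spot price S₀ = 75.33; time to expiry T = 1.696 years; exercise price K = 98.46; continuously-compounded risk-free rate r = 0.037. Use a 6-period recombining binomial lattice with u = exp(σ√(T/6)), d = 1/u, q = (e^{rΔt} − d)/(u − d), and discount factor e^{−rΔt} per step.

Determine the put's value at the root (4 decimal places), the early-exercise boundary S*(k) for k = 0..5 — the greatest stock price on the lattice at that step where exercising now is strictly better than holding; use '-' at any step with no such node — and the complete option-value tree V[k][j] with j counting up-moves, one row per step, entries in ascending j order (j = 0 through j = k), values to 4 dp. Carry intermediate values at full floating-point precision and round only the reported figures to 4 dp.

Δt=0.28267  u=1.26423  d=0.79099  q=0.46387  discount=0.98960
step 6 (expiry): payoffs max(K−S,0) = 80.0094 68.9708 51.3281 23.1300 0.0000 0.0000 0.0000
step 5: (k=5,j=0): S=23.3258, (K−S)⁺=75.1342, hold=74.1098 ⇒ V=75.1342 exercise | (k=5,j=1): S=37.2811, (K−S)⁺=61.1789, hold=60.1545 ⇒ V=61.1789 exercise | (k=5,j=2): S=59.5856, (K−S)⁺=38.8744, hold=37.8500 ⇒ V=38.8744 exercise | (k=5,j=3): S=95.2345, (K−S)⁺=3.2255, hold=12.2717 ⇒ V=12.2717 continue | (k=5,j=4): S=152.2113, (K−S)⁺=0.0000, hold=0.0000 ⇒ V=0.0000 continue | (k=5,j=5): S=243.2763, (K−S)⁺=0.0000, hold=0.0000 ⇒ V=0.0000 continue  boundary S*=59.5856
step 4: (k=4,j=0): S=29.4892, (K−S)⁺=68.9708, hold=67.9464 ⇒ V=68.9708 exercise | (k=4,j=1): S=47.1319, (K−S)⁺=51.3281, hold=50.3037 ⇒ V=51.3281 exercise | (k=4,j=2): S=75.3300, (K−S)⁺=23.1300, hold=26.2582 ⇒ V=26.2582 continue | (k=4,j=3): S=120.3984, (K−S)⁺=0.0000, hold=6.5108 ⇒ V=6.5108 continue | (k=4,j=4): S=192.4303, (K−S)⁺=0.0000, hold=0.0000 ⇒ V=0.0000 continue  boundary S*=47.1319
step 3: (k=3,j=0): S=37.2811, (K−S)⁺=61.1789, hold=60.1545 ⇒ V=61.1789 exercise | (k=3,j=1): S=59.5856, (K−S)⁺=38.8744, hold=39.2859 ⇒ V=39.2859 continue | (k=3,j=2): S=95.2345, (K−S)⁺=3.2255, hold=16.9201 ⇒ V=16.9201 continue | (k=3,j=3): S=152.2113, (K−S)⁺=0.0000, hold=3.4543 ⇒ V=3.4543 continue  boundary S*=37.2811
step 2: (k=2,j=0): S=47.1319, (K−S)⁺=51.3281, hold=50.4926 ⇒ V=51.3281 exercise | (k=2,j=1): S=75.3300, (K−S)⁺=23.1300, hold=28.6104 ⇒ V=28.6104 continue | (k=2,j=2): S=120.3984, (K−S)⁺=0.0000, hold=10.5627 ⇒ V=10.5627 continue  boundary S*=47.1319
step 1: (k=1,j=0): S=59.5856, (K−S)⁺=38.8744, hold=40.3657 ⇒ V=40.3657 continue | (k=1,j=1): S=95.2345, (K−S)⁺=3.2255, hold=20.0281 ⇒ V=20.0281 continue  boundary S*=-
step 0: (k=0,j=0): S=75.3300, (K−S)⁺=23.1300, hold=30.6099 ⇒ V=30.6099 continue  boundary S*=-

price = 30.6099
boundary = - - 47.1319 37.2811 47.1319 59.5856
tree:
30.6099
40.3657 20.0281
51.3281 28.6104 10.5627
61.1789 39.2859 16.9201 3.4543
68.9708 51.3281 26.2582 6.5108 0.0000
75.1342 61.1789 38.8744 12.2717 0.0000 0.0000
80.0094 68.9708 51.3281 23.1300 0.0000 0.0000 0.0000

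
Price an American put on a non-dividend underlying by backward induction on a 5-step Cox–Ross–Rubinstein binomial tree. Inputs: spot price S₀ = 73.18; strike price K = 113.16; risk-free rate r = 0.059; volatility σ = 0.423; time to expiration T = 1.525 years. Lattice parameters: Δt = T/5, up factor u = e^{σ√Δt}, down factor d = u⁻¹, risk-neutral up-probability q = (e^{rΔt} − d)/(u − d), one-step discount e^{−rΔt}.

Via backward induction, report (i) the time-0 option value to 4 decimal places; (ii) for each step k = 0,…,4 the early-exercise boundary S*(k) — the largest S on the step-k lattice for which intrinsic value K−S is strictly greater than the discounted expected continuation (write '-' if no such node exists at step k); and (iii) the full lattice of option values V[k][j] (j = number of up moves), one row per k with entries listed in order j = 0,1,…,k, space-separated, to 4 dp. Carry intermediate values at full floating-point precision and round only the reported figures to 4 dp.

Δt=0.30500  u=1.26315  d=0.79167  q=0.48037  discount=0.98217
step 5 (expiry): payoffs max(K−S,0) = 90.4029 76.8500 55.2255 20.7226 0.0000 0.0000
step 4: (k=4,j=0): S=28.7456, (K−S)⁺=84.4144, hold=82.3963 ⇒ V=84.4144 exercise | (k=4,j=1): S=45.8650, (K−S)⁺=67.2950, hold=65.2768 ⇒ V=67.2950 exercise | (k=4,j=2): S=73.1800, (K−S)⁺=39.9800, hold=37.9619 ⇒ V=39.9800 exercise | (k=4,j=3): S=116.7624, (K−S)⁺=0.0000, hold=10.5760 ⇒ V=10.5760 continue | (k=4,j=4): S=186.3003, (K−S)⁺=0.0000, hold=0.0000 ⇒ V=0.0000 continue  boundary S*=73.1800
step 3: (k=3,j=0): S=36.3100, (K−S)⁺=76.8500, hold=74.8319 ⇒ V=76.8500 exercise | (k=3,j=1): S=57.9345, (K−S)⁺=55.2255, hold=53.2074 ⇒ V=55.2255 exercise | (k=3,j=2): S=92.4374, (K−S)⁺=20.7226, hold=25.3940 ⇒ V=25.3940 continue | (k=3,j=3): S=147.4885, (K−S)⁺=0.0000, hold=5.3975 ⇒ V=5.3975 continue  boundary S*=57.9345
step 2: (k=2,j=0): S=45.8650, (K−S)⁺=67.2950, hold=65.2768 ⇒ V=67.2950 exercise | (k=2,j=1): S=73.1800, (K−S)⁺=39.9800, hold=40.1659 ⇒ V=40.1659 continue | (k=2,j=2): S=116.7624, (K−S)⁺=0.0000, hold=15.5066 ⇒ V=15.5066 continue  boundary S*=45.8650
step 1: (k=1,j=0): S=57.9345, (K−S)⁺=55.2255, hold=53.2951 ⇒ V=55.2255 exercise | (k=1,j=1): S=92.4374, (K−S)⁺=20.7226, hold=27.8151 ⇒ V=27.8151 continue  boundary S*=57.9345
step 0: (k=0,j=0): S=73.1800, (K−S)⁺=39.9800, hold=41.3082 ⇒ V=41.3082 continue  boundary S*=-

price = 41.3082
boundary = - 57.9345 45.8650 57.9345 73.1800
tree:
41.3082
55.2255 27.8151
67.2950 40.1659 15.5066
76.8500 55.2255 25.3940 5.3975
84.4144 67.2950 39.9800 10.5760 0.0000
90.4029 76.8500 55.2255 20.7226 0.0000 0.0000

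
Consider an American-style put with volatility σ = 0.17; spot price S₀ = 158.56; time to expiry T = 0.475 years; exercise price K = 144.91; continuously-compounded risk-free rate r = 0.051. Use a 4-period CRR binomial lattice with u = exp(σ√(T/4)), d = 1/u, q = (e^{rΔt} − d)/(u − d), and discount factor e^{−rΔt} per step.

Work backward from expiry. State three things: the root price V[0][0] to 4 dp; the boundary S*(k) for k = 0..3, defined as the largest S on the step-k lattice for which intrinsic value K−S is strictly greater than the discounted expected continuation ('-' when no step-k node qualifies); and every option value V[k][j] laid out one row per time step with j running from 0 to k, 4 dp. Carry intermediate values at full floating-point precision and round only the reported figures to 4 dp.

Δt=0.11875  u=1.06033  d=0.94310  q=0.53718  discount=0.99396
step 4 (expiry): payoffs max(K−S,0) = 19.4729 3.8806 0.0000 0.0000 0.0000
step 3: (k=3,j=0): S=133.0050, (K−S)⁺=11.9050, hold=11.0301 ⇒ V=11.9050 exercise | (k=3,j=1): S=149.5380, (K−S)⁺=0.0000, hold=1.7852 ⇒ V=1.7852 continue | (k=3,j=2): S=168.1263, (K−S)⁺=0.0000, hold=0.0000 ⇒ V=0.0000 continue | (k=3,j=3): S=189.0251, (K−S)⁺=0.0000, hold=0.0000 ⇒ V=0.0000 continue  boundary S*=133.0050
step 2: (k=2,j=0): S=141.0294, (K−S)⁺=3.8806, hold=6.4298 ⇒ V=6.4298 continue | (k=2,j=1): S=158.5600, (K−S)⁺=0.0000, hold=0.8212 ⇒ V=0.8212 continue | (k=2,j=2): S=178.2697, (K−S)⁺=0.0000, hold=0.0000 ⇒ V=0.0000 continue  boundary S*=-
step 1: (k=1,j=0): S=149.5380, (K−S)⁺=0.0000, hold=3.3964 ⇒ V=3.3964 continue | (k=1,j=1): S=168.1263, (K−S)⁺=0.0000, hold=0.3778 ⇒ V=0.3778 continue  boundary S*=-
step 0: (k=0,j=0): S=158.5600, (K−S)⁺=0.0000, hold=1.7642 ⇒ V=1.7642 continue  boundary S*=-

price = 1.7642
boundary = - - - 133.0050
tree:
1.7642
3.3964 0.3778
6.4298 0.8212 0.0000
11.9050 1.7852 0.0000 0.0000
19.4729 3.8806 0.0000 0.0000 0.0000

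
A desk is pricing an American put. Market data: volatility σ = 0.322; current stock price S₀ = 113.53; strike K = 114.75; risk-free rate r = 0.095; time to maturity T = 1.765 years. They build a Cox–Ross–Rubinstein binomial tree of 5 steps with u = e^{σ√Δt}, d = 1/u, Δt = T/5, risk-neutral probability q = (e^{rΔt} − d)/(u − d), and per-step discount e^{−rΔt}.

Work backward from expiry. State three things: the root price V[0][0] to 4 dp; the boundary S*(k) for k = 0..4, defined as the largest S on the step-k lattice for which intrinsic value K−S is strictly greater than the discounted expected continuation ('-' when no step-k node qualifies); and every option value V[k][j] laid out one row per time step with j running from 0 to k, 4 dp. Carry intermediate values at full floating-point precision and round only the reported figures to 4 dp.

Δt=0.35300  u=1.21084  d=0.82587  q=0.54091  discount=0.96702
step 5 (expiry): payoffs max(K−S,0) = 71.1305 50.7982 20.9885 0.0000 0.0000 0.0000
step 4: (k=4,j=0): S=52.8162, (K−S)⁺=61.9338, hold=58.1495 ⇒ V=61.9338 exercise | (k=4,j=1): S=77.4353, (K−S)⁺=37.3147, hold=33.5304 ⇒ V=37.3147 exercise | (k=4,j=2): S=113.5300, (K−S)⁺=1.2200, hold=9.3179 ⇒ V=9.3179 continue | (k=4,j=3): S=166.4495, (K−S)⁺=0.0000, hold=0.0000 ⇒ V=0.0000 continue | (k=4,j=4): S=244.0363, (K−S)⁺=0.0000, hold=0.0000 ⇒ V=0.0000 continue  boundary S*=77.4353
step 3: (k=3,j=0): S=63.9518, (K−S)⁺=50.7982, hold=47.0139 ⇒ V=50.7982 exercise | (k=3,j=1): S=93.7615, (K−S)⁺=20.9885, hold=21.4399 ⇒ V=21.4399 continue | (k=3,j=2): S=137.4664, (K−S)⁺=0.0000, hold=4.1367 ⇒ V=4.1367 continue | (k=3,j=3): S=201.5433, (K−S)⁺=0.0000, hold=0.0000 ⇒ V=0.0000 continue  boundary S*=63.9518
step 2: (k=2,j=0): S=77.4353, (K−S)⁺=37.3147, hold=33.7665 ⇒ V=37.3147 exercise | (k=2,j=1): S=113.5300, (K−S)⁺=1.2200, hold=11.6821 ⇒ V=11.6821 continue | (k=2,j=2): S=166.4495, (K−S)⁺=0.0000, hold=1.8365 ⇒ V=1.8365 continue  boundary S*=77.4353
step 1: (k=1,j=0): S=93.7615, (K−S)⁺=20.9885, hold=22.6765 ⇒ V=22.6765 continue | (k=1,j=1): S=137.4664, (K−S)⁺=0.0000, hold=6.1469 ⇒ V=6.1469 continue  boundary S*=-
step 0: (k=0,j=0): S=113.5300, (K−S)⁺=1.2200, hold=13.2826 ⇒ V=13.2826 continue  boundary S*=-

price = 13.2826
boundary = - - 77.4353 63.9518 77.4353
tree:
13.2826
22.6765 6.1469
37.3147 11.6821 1.8365
50.7982 21.4399 4.1367 0.0000
61.9338 37.3147 9.3179 0.0000 0.0000
71.1305 50.7982 20.9885 0.0000 0.0000 0.0000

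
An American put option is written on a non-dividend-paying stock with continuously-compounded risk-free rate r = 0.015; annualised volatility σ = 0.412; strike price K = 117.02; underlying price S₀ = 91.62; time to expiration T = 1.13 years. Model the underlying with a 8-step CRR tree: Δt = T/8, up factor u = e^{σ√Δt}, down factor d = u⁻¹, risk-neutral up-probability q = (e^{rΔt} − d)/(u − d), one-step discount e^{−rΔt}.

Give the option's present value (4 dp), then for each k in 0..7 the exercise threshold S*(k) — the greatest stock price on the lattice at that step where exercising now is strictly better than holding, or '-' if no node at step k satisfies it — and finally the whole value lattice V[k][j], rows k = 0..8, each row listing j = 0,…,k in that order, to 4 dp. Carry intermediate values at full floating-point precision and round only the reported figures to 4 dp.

Δt=0.14125, u=1.16747, d=0.85655, q=0.46819, disc=e^(-rΔt)=0.99788
k=8 terminal: V=max(K-S,0) → 90.4733 80.8369 67.7026 49.8005 25.4000 0.0000 0.0000 0.0000 0.0000
k=7: j=0 S=30.9926 intr=86.0274 cont=85.7797 V=86.0274[EX]; j=1 S=42.2428 intr=74.7772 cont=74.5295 V=74.7772[EX]; j=2 S=57.5769 intr=59.4431 cont=59.1955 V=59.4431[EX]; j=3 S=78.4771 intr=38.5429 cont=38.2952 V=38.5429[EX]; j=4 S=106.9640 intr=10.0560 cont=13.4794 V=13.4794[hold]; j=5 S=145.7916 intr=0.0000 cont=0.0000 V=0.0000[hold]; j=6 S=198.7136 intr=0.0000 cont=0.0000 V=0.0000[hold]; j=7 S=270.8460 intr=0.0000 cont=0.0000 V=0.0000[hold]  S*(7)=78.4771
k=6: j=0 S=36.1831 intr=80.8369 cont=80.5892 V=80.8369[EX]; j=1 S=49.3174 intr=67.7026 cont=67.4549 V=67.7026[EX]; j=2 S=67.2195 intr=49.8005 cont=49.5528 V=49.8005[EX]; j=3 S=91.6200 intr=25.4000 cont=26.7518 V=26.7518[hold]; j=4 S=124.8778 intr=0.0000 cont=7.1534 V=7.1534[hold]; j=5 S=170.2080 intr=0.0000 cont=0.0000 V=0.0000[hold]; j=6 S=231.9930 intr=0.0000 cont=0.0000 V=0.0000[hold]  S*(6)=67.2195
k=5: j=0 S=42.2428 intr=74.7772 cont=74.5295 V=74.7772[EX]; j=1 S=57.5769 intr=59.4431 cont=59.1955 V=59.4431[EX]; j=2 S=78.4771 intr=38.5429 cont=38.9268 V=38.9268[hold]; j=3 S=106.9640 intr=10.0560 cont=17.5388 V=17.5388[hold]; j=4 S=145.7916 intr=0.0000 cont=3.7962 V=3.7962[hold]; j=5 S=198.7136 intr=0.0000 cont=0.0000 V=0.0000[hold]  S*(5)=57.5769
k=4: j=0 S=49.3174 intr=67.7026 cont=67.4549 V=67.7026[EX]; j=1 S=67.2195 intr=49.8005 cont=49.7321 V=49.8005[EX]; j=2 S=91.6200 intr=25.4000 cont=28.8520 V=28.8520[hold]; j=3 S=124.8778 intr=0.0000 cont=11.0812 V=11.0812[hold]; j=4 S=170.2080 intr=0.0000 cont=2.0146 V=2.0146[hold]  S*(4)=67.2195
k=3: j=0 S=57.5769 intr=59.4431 cont=59.1955 V=59.4431[EX]; j=1 S=78.4771 intr=38.5429 cont=39.9080 V=39.9080[hold]; j=2 S=106.9640 intr=10.0560 cont=20.4885 V=20.4885[hold]; j=3 S=145.7916 intr=0.0000 cont=6.8218 V=6.8218[hold]  S*(3)=57.5769
k=2: j=0 S=67.2195 intr=49.8005 cont=50.1906 V=50.1906[hold]; j=1 S=91.6200 intr=25.4000 cont=30.7508 V=30.7508[hold]; j=2 S=124.8778 intr=0.0000 cont=14.0601 V=14.0601[hold]  S*(2)=-
k=1: j=0 S=78.4771 intr=38.5429 cont=41.0021 V=41.0021[hold]; j=1 S=106.9640 intr=10.0560 cont=22.8879 V=22.8879[hold]  S*(1)=-
k=0: j=0 S=91.6200 intr=25.4000 cont=32.4524 V=32.4524[hold]  S*(0)=-

price = 32.4524
boundary = - - - 57.5769 67.2195 57.5769 67.2195 78.4771
tree:
32.4524
41.0021 22.8879
50.1906 30.7508 14.0601
59.4431 39.9080 20.4885 6.8218
67.7026 49.8005 28.8520 11.0812 2.0146
74.7772 59.4431 38.9268 17.5388 3.7962 0.0000
80.8369 67.7026 49.8005 26.7518 7.1534 0.0000 0.0000
86.0274 74.7772 59.4431 38.5429 13.4794 0.0000 0.0000 0.0000
90.4733 80.8369 67.7026 49.8005 25.4000 0.0000 0.0000 0.0000 0.0000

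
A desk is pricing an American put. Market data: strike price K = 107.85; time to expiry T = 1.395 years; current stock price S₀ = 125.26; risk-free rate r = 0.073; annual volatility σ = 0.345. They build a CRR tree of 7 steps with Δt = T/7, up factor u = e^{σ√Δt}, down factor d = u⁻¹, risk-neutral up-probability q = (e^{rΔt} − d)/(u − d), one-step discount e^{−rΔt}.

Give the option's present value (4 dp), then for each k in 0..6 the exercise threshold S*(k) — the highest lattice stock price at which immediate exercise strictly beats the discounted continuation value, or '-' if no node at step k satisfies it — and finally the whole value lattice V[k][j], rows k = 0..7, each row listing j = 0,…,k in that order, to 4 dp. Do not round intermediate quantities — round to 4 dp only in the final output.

Δt=0.19929  u=1.16651  d=0.85726  q=0.50896  discount=0.98556
step 7 (expiry): payoffs max(K−S,0) = 65.2310 49.8567 28.9365 0.4695 0.0000 0.0000 0.0000 0.0000
step 6: (k=6,j=0): S=49.7154, (K−S)⁺=58.1346, hold=56.5770 ⇒ V=58.1346 exercise | (k=6,j=1): S=67.6495, (K−S)⁺=40.2005, hold=38.6429 ⇒ V=40.2005 exercise | (k=6,j=2): S=92.0531, (K−S)⁺=15.7969, hold=14.2393 ⇒ V=15.7969 exercise | (k=6,j=3): S=125.2600, (K−S)⁺=0.0000, hold=0.2272 ⇒ V=0.2272 continue | (k=6,j=4): S=170.4458, (K−S)⁺=0.0000, hold=0.0000 ⇒ V=0.0000 continue | (k=6,j=5): S=231.9318, (K−S)⁺=0.0000, hold=0.0000 ⇒ V=0.0000 continue | (k=6,j=6): S=315.5980, (K−S)⁺=0.0000, hold=0.0000 ⇒ V=0.0000 continue  boundary S*=92.0531
step 5: (k=5,j=0): S=57.9933, (K−S)⁺=49.8567, hold=48.2991 ⇒ V=49.8567 exercise | (k=5,j=1): S=78.9135, (K−S)⁺=28.9365, hold=27.3788 ⇒ V=28.9365 exercise | (k=5,j=2): S=107.3805, (K−S)⁺=0.4695, hold=7.7589 ⇒ V=7.7589 continue | (k=5,j=3): S=146.1165, (K−S)⁺=0.0000, hold=0.1100 ⇒ V=0.1100 continue | (k=5,j=4): S=198.8261, (K−S)⁺=0.0000, hold=0.0000 ⇒ V=0.0000 continue | (k=5,j=5): S=270.5498, (K−S)⁺=0.0000, hold=0.0000 ⇒ V=0.0000 continue  boundary S*=78.9135
step 4: (k=4,j=0): S=67.6495, (K−S)⁺=40.2005, hold=38.6429 ⇒ V=40.2005 exercise | (k=4,j=1): S=92.0531, (K−S)⁺=15.7969, hold=17.8957 ⇒ V=17.8957 continue | (k=4,j=2): S=125.2600, (K−S)⁺=0.0000, hold=3.8100 ⇒ V=3.8100 continue | (k=4,j=3): S=170.4458, (K−S)⁺=0.0000, hold=0.0532 ⇒ V=0.0532 continue | (k=4,j=4): S=231.9318, (K−S)⁺=0.0000, hold=0.0000 ⇒ V=0.0000 continue  boundary S*=67.6495
step 3: (k=3,j=0): S=78.9135, (K−S)⁺=28.9365, hold=28.4316 ⇒ V=28.9365 exercise | (k=3,j=1): S=107.3805, (K−S)⁺=0.4695, hold=10.5717 ⇒ V=10.5717 continue | (k=3,j=2): S=146.1165, (K−S)⁺=0.0000, hold=1.8706 ⇒ V=1.8706 continue | (k=3,j=3): S=198.8261, (K−S)⁺=0.0000, hold=0.0258 ⇒ V=0.0258 continue  boundary S*=78.9135
step 2: (k=2,j=0): S=92.0531, (K−S)⁺=15.7969, hold=19.3066 ⇒ V=19.3066 continue | (k=2,j=1): S=125.2600, (K−S)⁺=0.0000, hold=6.0545 ⇒ V=6.0545 continue | (k=2,j=2): S=170.4458, (K−S)⁺=0.0000, hold=0.9182 ⇒ V=0.9182 continue  boundary S*=-
step 1: (k=1,j=0): S=107.3805, (K−S)⁺=0.4695, hold=12.3804 ⇒ V=12.3804 continue | (k=1,j=1): S=146.1165, (K−S)⁺=0.0000, hold=3.3906 ⇒ V=3.3906 continue  boundary S*=-
step 0: (k=0,j=0): S=125.2600, (K−S)⁺=0.0000, hold=7.6922 ⇒ V=7.6922 continue  boundary S*=-

price = 7.6922
boundary = - - - 78.9135 67.6495 78.9135 92.0531
tree:
7.6922
12.3804 3.3906
19.3066 6.0545 0.9182
28.9365 10.5717 1.8706 0.0258
40.2005 17.8957 3.8100 0.0532 0.0000
49.8567 28.9365 7.7589 0.1100 0.0000 0.0000
58.1346 40.2005 15.7969 0.2272 0.0000 0.0000 0.0000
65.2310 49.8567 28.9365 0.4695 0.0000 0.0000 0.0000 0.0000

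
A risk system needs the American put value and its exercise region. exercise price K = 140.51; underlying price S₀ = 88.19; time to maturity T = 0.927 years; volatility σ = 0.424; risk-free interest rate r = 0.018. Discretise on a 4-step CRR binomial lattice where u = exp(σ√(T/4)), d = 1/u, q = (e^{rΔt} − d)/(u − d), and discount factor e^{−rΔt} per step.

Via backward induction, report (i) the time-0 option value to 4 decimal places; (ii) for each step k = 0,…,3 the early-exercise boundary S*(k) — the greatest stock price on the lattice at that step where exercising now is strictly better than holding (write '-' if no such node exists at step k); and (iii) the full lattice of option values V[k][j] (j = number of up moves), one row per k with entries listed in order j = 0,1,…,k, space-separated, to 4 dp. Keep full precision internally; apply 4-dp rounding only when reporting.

price = 53.8726
boundary = - 71.9073 88.1900 108.1597
tree:
53.8726
68.6027 37.0233
81.8790 52.3200 19.3539
92.7042 68.6027 32.3503 4.2313
101.5306 81.8790 52.3200 7.8586 0.0000

Δt=0.23175, u=1.22644, d=0.81537, q=0.45932, disc=e^(-rΔt)=0.99584
k=4 terminal: V=max(K-S,0) → 101.5306 81.8790 52.3200 7.8586 0.0000
k=3: j=0 S=47.8058 intr=92.7042 cont=92.1193 V=92.7042[EX]; j=1 S=71.9073 intr=68.6027 cont=68.0178 V=68.6027[EX]; j=2 S=108.1597 intr=32.3503 cont=31.7654 V=32.3503[EX]; j=3 S=162.6889 intr=0.0000 cont=4.2313 V=4.2313[hold]  S*(3)=108.1597
k=2: j=0 S=58.6310 intr=81.8790 cont=81.2941 V=81.8790[EX]; j=1 S=88.1900 intr=52.3200 cont=51.7351 V=52.3200[EX]; j=2 S=132.6514 intr=7.8586 cont=19.3539 V=19.3539[hold]  S*(2)=88.1900
k=1: j=0 S=71.9073 intr=68.6027 cont=68.0178 V=68.6027[EX]; j=1 S=108.1597 intr=32.3503 cont=37.0233 V=37.0233[hold]  S*(1)=71.9073
k=0: j=0 S=88.1900 intr=52.3200 cont=53.8726 V=53.8726[hold]  S*(0)=-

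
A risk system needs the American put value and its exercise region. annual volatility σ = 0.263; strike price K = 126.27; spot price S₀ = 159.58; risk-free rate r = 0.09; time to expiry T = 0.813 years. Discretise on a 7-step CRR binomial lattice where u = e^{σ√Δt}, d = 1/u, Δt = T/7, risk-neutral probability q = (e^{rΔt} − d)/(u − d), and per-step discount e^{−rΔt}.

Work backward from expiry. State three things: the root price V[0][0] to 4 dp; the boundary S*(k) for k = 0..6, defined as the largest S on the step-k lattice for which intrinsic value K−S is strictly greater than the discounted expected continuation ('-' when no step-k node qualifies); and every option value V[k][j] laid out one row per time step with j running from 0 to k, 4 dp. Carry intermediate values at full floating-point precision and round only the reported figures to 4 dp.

Δt=0.11614, u=1.09377, d=0.91427, q=0.53615, disc=e^(-rΔt)=0.98960
k=7 terminal: V=max(K-S,0) → 41.0584 24.3287 4.3145 0.0000 0.0000 0.0000 0.0000 0.0000
k=6: j=0 S=93.2018 intr=33.0682 cont=31.7552 V=33.0682[EX]; j=1 S=111.5002 intr=14.7698 cont=13.4568 V=14.7698[EX]; j=2 S=133.3912 intr=0.0000 cont=1.9805 V=1.9805[hold]; j=3 S=159.5800 intr=0.0000 cont=0.0000 V=0.0000[hold]; j=4 S=190.9105 intr=0.0000 cont=0.0000 V=0.0000[hold]; j=5 S=228.3922 intr=0.0000 cont=0.0000 V=0.0000[hold]; j=6 S=273.2327 intr=0.0000 cont=0.0000 V=0.0000[hold]  S*(6)=111.5002
k=5: j=0 S=101.9413 intr=24.3287 cont=23.0157 V=24.3287[EX]; j=1 S=121.9555 intr=4.3145 cont=7.8306 V=7.8306[hold]; j=2 S=145.8992 intr=0.0000 cont=0.9091 V=0.9091[hold]; j=3 S=174.5437 intr=0.0000 cont=0.0000 V=0.0000[hold]; j=4 S=208.8120 intr=0.0000 cont=0.0000 V=0.0000[hold]; j=5 S=249.8083 intr=0.0000 cont=0.0000 V=0.0000[hold]  S*(5)=101.9413
k=4: j=0 S=111.5002 intr=14.7698 cont=15.3223 V=15.3223[hold]; j=1 S=133.3912 intr=0.0000 cont=4.0768 V=4.0768[hold]; j=2 S=159.5800 intr=0.0000 cont=0.4173 V=0.4173[hold]; j=3 S=190.9105 intr=0.0000 cont=0.0000 V=0.0000[hold]; j=4 S=228.3922 intr=0.0000 cont=0.0000 V=0.0000[hold]  S*(4)=-
k=3: j=0 S=121.9555 intr=4.3145 cont=9.1964 V=9.1964[hold]; j=1 S=145.8992 intr=0.0000 cont=2.0928 V=2.0928[hold]; j=2 S=174.5437 intr=0.0000 cont=0.1916 V=0.1916[hold]; j=3 S=208.8120 intr=0.0000 cont=0.0000 V=0.0000[hold]  S*(3)=-
k=2: j=0 S=133.3912 intr=0.0000 cont=5.3318 V=5.3318[hold]; j=1 S=159.5800 intr=0.0000 cont=1.0623 V=1.0623[hold]; j=2 S=190.9105 intr=0.0000 cont=0.0879 V=0.0879[hold]  S*(2)=-
k=1: j=0 S=145.8992 intr=0.0000 cont=3.0111 V=3.0111[hold]; j=1 S=174.5437 intr=0.0000 cont=0.5343 V=0.5343[hold]  S*(1)=-
k=0: j=0 S=159.5800 intr=0.0000 cont=1.6657 V=1.6657[hold]  S*(0)=-

price = 1.6657
boundary = - - - - - 101.9413 111.5002
tree:
1.6657
3.0111 0.5343
5.3318 1.0623 0.0879
9.1964 2.0928 0.1916 0.0000
15.3223 4.0768 0.4173 0.0000 0.0000
24.3287 7.8306 0.9091 0.0000 0.0000 0.0000
33.0682 14.7698 1.9805 0.0000 0.0000 0.0000 0.0000
41.0584 24.3287 4.3145 0.0000 0.0000 0.0000 0.0000 0.0000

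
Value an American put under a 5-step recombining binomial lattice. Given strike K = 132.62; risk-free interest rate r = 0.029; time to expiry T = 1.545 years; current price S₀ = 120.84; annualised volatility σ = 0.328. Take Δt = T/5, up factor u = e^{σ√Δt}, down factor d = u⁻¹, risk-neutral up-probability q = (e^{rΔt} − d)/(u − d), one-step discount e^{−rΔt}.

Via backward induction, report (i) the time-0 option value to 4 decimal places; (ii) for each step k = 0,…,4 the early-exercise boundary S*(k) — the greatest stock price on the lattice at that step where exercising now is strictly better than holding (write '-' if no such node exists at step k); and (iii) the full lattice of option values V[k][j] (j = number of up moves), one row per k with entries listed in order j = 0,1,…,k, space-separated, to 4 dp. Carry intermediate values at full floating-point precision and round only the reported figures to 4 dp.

params: Δt=0.30900 u=1.20001 d=0.83333 q=0.47909 e^(-rΔt)=0.99108
t_5 payoffs: 84.0586 62.6908 31.9206 0.0000 0.0000 0.0000
t_4: node(4,0) S=58.2740 payoff=74.3460 vs cont=73.1629 → 74.3460 [stop]  node(4,1) S=83.9156 payoff=48.7044 vs cont=47.5213 → 48.7044 [stop]  node(4,2) S=120.8400 payoff=11.7800 vs cont=16.4794 → 16.4794 [wait]  node(4,3) S=174.0118 payoff=0.0000 vs cont=0.0000 → 0.0000 [wait]  node(4,4) S=250.5802 payoff=0.0000 vs cont=0.0000 → 0.0000 [wait]  ⇒ S*(4)=83.9156
t_3: node(3,0) S=69.9292 payoff=62.6908 vs cont=61.5077 → 62.6908 [stop]  node(3,1) S=100.6994 payoff=31.9206 vs cont=32.9689 → 32.9689 [wait]  node(3,2) S=145.0089 payoff=0.0000 vs cont=8.5077 → 8.5077 [wait]  node(3,3) S=208.8155 payoff=0.0000 vs cont=0.0000 → 0.0000 [wait]  ⇒ S*(3)=69.9292
t_2: node(2,0) S=83.9156 payoff=48.7044 vs cont=48.0190 → 48.7044 [stop]  node(2,1) S=120.8400 payoff=11.7800 vs cont=21.0601 → 21.0601 [wait]  node(2,2) S=174.0118 payoff=0.0000 vs cont=4.3922 → 4.3922 [wait]  ⇒ S*(2)=83.9156
t_1: node(1,0) S=100.6994 payoff=31.9206 vs cont=35.1439 → 35.1439 [wait]  node(1,1) S=145.0089 payoff=0.0000 vs cont=12.9580 → 12.9580 [wait]  ⇒ S*(1)=-
t_0: node(0,0) S=120.8400 payoff=11.7800 vs cont=24.2961 → 24.2961 [wait]  ⇒ S*(0)=-

price = 24.2961
boundary = - - 83.9156 69.9292 83.9156
tree:
24.2961
35.1439 12.9580
48.7044 21.0601 4.3922
62.6908 32.9689 8.5077 0.0000
74.3460 48.7044 16.4794 0.0000 0.0000
84.0586 62.6908 31.9206 0.0000 0.0000 0.0000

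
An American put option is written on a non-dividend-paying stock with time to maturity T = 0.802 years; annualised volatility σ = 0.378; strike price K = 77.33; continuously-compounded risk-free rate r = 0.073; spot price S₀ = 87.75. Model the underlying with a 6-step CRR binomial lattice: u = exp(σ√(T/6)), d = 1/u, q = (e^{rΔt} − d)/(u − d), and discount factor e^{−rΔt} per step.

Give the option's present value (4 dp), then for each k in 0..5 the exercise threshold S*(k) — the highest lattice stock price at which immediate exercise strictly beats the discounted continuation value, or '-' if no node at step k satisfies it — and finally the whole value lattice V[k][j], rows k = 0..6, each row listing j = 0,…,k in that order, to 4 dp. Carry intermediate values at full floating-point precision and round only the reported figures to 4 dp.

Δt=0.13367  u=1.14820  d=0.87093  q=0.50087  discount=0.99029
step 6 (expiry): payoffs max(K−S,0) = 39.0357 26.8439 10.7706 0.0000 0.0000 0.0000 0.0000
step 5: (k=5,j=0): S=43.9696, (K−S)⁺=33.3604, hold=32.6095 ⇒ V=33.3604 exercise | (k=5,j=1): S=57.9683, (K−S)⁺=19.3617, hold=18.6108 ⇒ V=19.3617 exercise | (k=5,j=2): S=76.4237, (K−S)⁺=0.9063, hold=5.3237 ⇒ V=5.3237 continue | (k=5,j=3): S=100.7549, (K−S)⁺=0.0000, hold=0.0000 ⇒ V=0.0000 continue | (k=5,j=4): S=132.8323, (K−S)⁺=0.0000, hold=0.0000 ⇒ V=0.0000 continue | (k=5,j=5): S=175.1223, (K−S)⁺=0.0000, hold=0.0000 ⇒ V=0.0000 continue  boundary S*=57.9683
step 4: (k=4,j=0): S=50.4861, (K−S)⁺=26.8439, hold=26.0930 ⇒ V=26.8439 exercise | (k=4,j=1): S=66.5594, (K−S)⁺=10.7706, hold=12.2108 ⇒ V=12.2108 continue | (k=4,j=2): S=87.7500, (K−S)⁺=0.0000, hold=2.6314 ⇒ V=2.6314 continue | (k=4,j=3): S=115.6871, (K−S)⁺=0.0000, hold=0.0000 ⇒ V=0.0000 continue | (k=4,j=4): S=152.5185, (K−S)⁺=0.0000, hold=0.0000 ⇒ V=0.0000 continue  boundary S*=50.4861
step 3: (k=3,j=0): S=57.9683, (K−S)⁺=19.3617, hold=19.3252 ⇒ V=19.3617 exercise | (k=3,j=1): S=76.4237, (K−S)⁺=0.9063, hold=7.3408 ⇒ V=7.3408 continue | (k=3,j=2): S=100.7549, (K−S)⁺=0.0000, hold=1.3007 ⇒ V=1.3007 continue | (k=3,j=3): S=132.8323, (K−S)⁺=0.0000, hold=0.0000 ⇒ V=0.0000 continue  boundary S*=57.9683
step 2: (k=2,j=0): S=66.5594, (K−S)⁺=10.7706, hold=13.2113 ⇒ V=13.2113 continue | (k=2,j=1): S=87.7500, (K−S)⁺=0.0000, hold=4.2736 ⇒ V=4.2736 continue | (k=2,j=2): S=115.6871, (K−S)⁺=0.0000, hold=0.6429 ⇒ V=0.6429 continue  boundary S*=-
step 1: (k=1,j=0): S=76.4237, (K−S)⁺=0.9063, hold=8.6499 ⇒ V=8.6499 continue | (k=1,j=1): S=100.7549, (K−S)⁺=0.0000, hold=2.4313 ⇒ V=2.4313 continue  boundary S*=-
step 0: (k=0,j=0): S=87.7500, (K−S)⁺=0.0000, hold=5.4814 ⇒ V=5.4814 continue  boundary S*=-

price = 5.4814
boundary = - - - 57.9683 50.4861 57.9683
tree:
5.4814
8.6499 2.4313
13.2113 4.2736 0.6429
19.3617 7.3408 1.3007 0.0000
26.8439 12.2108 2.6314 0.0000 0.0000
33.3604 19.3617 5.3237 0.0000 0.0000 0.0000
39.0357 26.8439 10.7706 0.0000 0.0000 0.0000 0.0000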